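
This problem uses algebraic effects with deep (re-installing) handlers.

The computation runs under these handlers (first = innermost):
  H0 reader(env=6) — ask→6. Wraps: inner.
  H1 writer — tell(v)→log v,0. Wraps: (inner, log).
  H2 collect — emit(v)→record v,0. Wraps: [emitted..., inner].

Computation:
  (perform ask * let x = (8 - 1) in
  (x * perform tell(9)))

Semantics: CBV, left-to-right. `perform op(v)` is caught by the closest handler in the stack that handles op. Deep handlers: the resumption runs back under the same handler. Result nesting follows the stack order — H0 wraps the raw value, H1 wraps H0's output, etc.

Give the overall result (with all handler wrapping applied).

Answer: [(0, (9))]

Working:
ask @ H0 ⇒ 6
tell(9) @ H1 ⇒ log+=9
H0 returns 0
H1 returns (0, (9))
H2 returns [(0, (9))]
= [(0, (9))]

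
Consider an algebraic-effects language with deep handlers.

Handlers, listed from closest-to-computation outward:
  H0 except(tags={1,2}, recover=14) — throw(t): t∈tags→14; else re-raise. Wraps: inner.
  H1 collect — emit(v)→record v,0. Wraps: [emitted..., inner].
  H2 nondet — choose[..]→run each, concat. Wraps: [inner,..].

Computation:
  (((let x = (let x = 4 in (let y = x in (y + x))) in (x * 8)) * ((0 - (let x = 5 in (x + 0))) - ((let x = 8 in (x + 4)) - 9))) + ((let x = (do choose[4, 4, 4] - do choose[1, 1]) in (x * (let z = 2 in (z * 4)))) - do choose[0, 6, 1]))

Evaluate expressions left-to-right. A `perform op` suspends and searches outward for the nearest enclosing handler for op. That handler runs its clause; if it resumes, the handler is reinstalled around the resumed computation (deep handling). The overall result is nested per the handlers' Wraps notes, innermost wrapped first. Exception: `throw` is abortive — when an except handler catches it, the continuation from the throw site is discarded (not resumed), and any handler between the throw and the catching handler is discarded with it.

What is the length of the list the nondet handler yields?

Answer: 18

Working:
choose[4, 4, 4] @ H2
  branch[0] choose=4:
    choose[1, 1] @ H2
      branch[0] choose=1:
        choose[0, 6, 1] @ H2
          branch[0] choose=0:
            H0 returns -488
            H1 returns [-488]
            H2 returns [[-488]]
          branch[1] choose=6:
            H0 returns -494
            H1 returns [-494]
            H2 returns [[-494]]
          branch[2] choose=1:
            H0 returns -489
            H1 returns [-489]
            H2 returns [[-489]]
      branch[1] choose=1:
        choose[0, 6, 1] @ H2
          branch[0] choose=0:
            H0 returns -488
            H1 returns [-488]
            H2 returns [[-488]]
          branch[1] choose=6:
            H0 returns -494
            H1 returns [-494]
            H2 returns [[-494]]
          branch[2] choose=1:
            H0 returns -489
            H1 returns [-489]
            H2 returns [[-489]]
  branch[1] choose=4:
    choose[1, 1] @ H2
      branch[0] choose=1:
        choose[0, 6, 1] @ H2
          branch[0] choose=0:
            H0 returns -488
            H1 returns [-488]
            H2 returns [[-488]]
          branch[1] choose=6:
            H0 returns -494
            H1 returns [-494]
            H2 returns [[-494]]
          branch[2] choose=1:
            H0 returns -489
            H1 returns [-489]
            H2 returns [[-489]]
      branch[1] choose=1:
        choose[0, 6, 1] @ H2
          branch[0] choose=0:
            H0 returns -488
            H1 returns [-488]
            H2 returns [[-488]]
          branch[1] choose=6:
            H0 returns -494
            H1 returns [-494]
            H2 returns [[-494]]
          branch[2] choose=1:
            H0 returns -489
            H1 returns [-489]
            H2 returns [[-489]]
  branch[2] choose=4:
    choose[1, 1] @ H2
      branch[0] choose=1:
        choose[0, 6, 1] @ H2
          branch[0] choose=0:
            H0 returns -488
            H1 returns [-488]
            H2 returns [[-488]]
          branch[1] choose=6:
            H0 returns -494
            H1 returns [-494]
            H2 returns [[-494]]
          branch[2] choose=1:
            H0 returns -489
            H1 returns [-489]
            H2 returns [[-489]]
      branch[1] choose=1:
        choose[0, 6, 1] @ H2
          branch[0] choose=0:
            H0 returns -488
            H1 returns [-488]
            H2 returns [[-488]]
          branch[1] choose=6:
            H0 returns -494
            H1 returns [-494]
            H2 returns [[-494]]
          branch[2] choose=1:
            H0 returns -489
            H1 returns [-489]
            H2 returns [[-489]]
= [[-488], [-494], [-489], [-488], [-494], [-489], [-488], [-494], [-489], [-488], [-494], [-489], [-488], [-494], [-489], [-488], [-494], [-489]]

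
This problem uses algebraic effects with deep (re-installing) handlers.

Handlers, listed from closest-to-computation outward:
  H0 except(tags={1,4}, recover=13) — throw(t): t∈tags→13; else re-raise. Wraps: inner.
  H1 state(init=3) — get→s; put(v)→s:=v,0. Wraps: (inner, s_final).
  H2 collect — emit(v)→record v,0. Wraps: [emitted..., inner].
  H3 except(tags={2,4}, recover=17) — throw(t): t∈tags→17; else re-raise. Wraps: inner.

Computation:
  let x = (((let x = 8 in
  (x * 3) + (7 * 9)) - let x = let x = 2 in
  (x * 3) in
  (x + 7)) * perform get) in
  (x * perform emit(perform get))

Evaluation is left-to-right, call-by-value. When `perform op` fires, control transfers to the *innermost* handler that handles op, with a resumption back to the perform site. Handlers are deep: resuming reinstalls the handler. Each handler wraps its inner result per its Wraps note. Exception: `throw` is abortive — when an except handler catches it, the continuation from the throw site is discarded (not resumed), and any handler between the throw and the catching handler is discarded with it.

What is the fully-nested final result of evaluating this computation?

Evaluation trace:
get @ H1 ⇒ 3
get @ H1 ⇒ 3
emit(3) @ H2 ⇒ out+=3
H0 returns 0
H1 returns (0, 3)
H2 returns [3, (0, 3)]
H3 returns [3, (0, 3)]
= [3, (0, 3)]

Answer: [3, (0, 3)]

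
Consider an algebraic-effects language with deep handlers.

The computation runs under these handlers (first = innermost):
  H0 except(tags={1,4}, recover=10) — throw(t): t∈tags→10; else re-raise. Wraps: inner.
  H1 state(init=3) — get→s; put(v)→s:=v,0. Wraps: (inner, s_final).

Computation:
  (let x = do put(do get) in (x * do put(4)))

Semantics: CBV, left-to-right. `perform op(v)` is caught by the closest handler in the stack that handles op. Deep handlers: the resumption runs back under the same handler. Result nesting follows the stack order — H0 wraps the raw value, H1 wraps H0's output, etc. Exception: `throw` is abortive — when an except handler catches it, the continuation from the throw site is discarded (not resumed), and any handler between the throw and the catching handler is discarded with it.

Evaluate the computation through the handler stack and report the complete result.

Working:
get @ H1 ⇒ 3
put(3) @ H1 ⇒ s:=3
put(4) @ H1 ⇒ s:=4
H0 returns 0
H1 returns (0, 4)
= (0, 4)

Answer: (0, 4)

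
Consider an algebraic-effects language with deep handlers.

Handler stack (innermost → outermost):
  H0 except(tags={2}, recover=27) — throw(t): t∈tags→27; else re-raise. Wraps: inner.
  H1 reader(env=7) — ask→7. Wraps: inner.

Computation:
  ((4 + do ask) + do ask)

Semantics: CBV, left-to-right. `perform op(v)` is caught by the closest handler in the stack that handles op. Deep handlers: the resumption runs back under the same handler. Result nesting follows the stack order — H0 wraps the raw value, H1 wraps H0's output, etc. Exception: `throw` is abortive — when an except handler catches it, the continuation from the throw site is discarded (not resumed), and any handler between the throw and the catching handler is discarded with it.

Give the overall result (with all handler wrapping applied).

Answer: 18

Evaluation trace:
ask @ H1 ⇒ 7
ask @ H1 ⇒ 7
H0 returns 18
H1 returns 18
= 18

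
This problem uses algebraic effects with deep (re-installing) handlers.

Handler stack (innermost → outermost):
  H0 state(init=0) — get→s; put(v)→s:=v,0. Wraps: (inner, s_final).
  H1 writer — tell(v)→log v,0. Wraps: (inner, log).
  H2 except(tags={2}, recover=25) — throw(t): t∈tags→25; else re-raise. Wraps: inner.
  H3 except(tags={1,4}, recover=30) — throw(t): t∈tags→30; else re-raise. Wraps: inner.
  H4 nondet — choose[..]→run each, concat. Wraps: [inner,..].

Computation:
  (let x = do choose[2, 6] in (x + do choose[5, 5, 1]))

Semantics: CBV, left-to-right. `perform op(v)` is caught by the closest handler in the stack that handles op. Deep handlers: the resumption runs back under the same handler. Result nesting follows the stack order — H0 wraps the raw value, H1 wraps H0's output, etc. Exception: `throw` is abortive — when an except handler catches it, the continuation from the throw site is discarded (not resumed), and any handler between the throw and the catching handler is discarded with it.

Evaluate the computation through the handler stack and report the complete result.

Working:
choose[2, 6] @ H4
  branch[0] choose=2:
    choose[5, 5, 1] @ H4
      branch[0] choose=5:
        H0 returns (7, 0)
        H1 returns ((7, 0), ())
        H2 returns ((7, 0), ())
        H3 returns ((7, 0), ())
        H4 returns [((7, 0), ())]
      branch[1] choose=5:
        H0 returns (7, 0)
        H1 returns ((7, 0), ())
        H2 returns ((7, 0), ())
        H3 returns ((7, 0), ())
        H4 returns [((7, 0), ())]
      branch[2] choose=1:
        H0 returns (3, 0)
        H1 returns ((3, 0), ())
        H2 returns ((3, 0), ())
        H3 returns ((3, 0), ())
        H4 returns [((3, 0), ())]
  branch[1] choose=6:
    choose[5, 5, 1] @ H4
      branch[0] choose=5:
        H0 returns (11, 0)
        H1 returns ((11, 0), ())
        H2 returns ((11, 0), ())
        H3 returns ((11, 0), ())
        H4 returns [((11, 0), ())]
      branch[1] choose=5:
        H0 returns (11, 0)
        H1 returns ((11, 0), ())
        H2 returns ((11, 0), ())
        H3 returns ((11, 0), ())
        H4 returns [((11, 0), ())]
      branch[2] choose=1:
        H0 returns (7, 0)
        H1 returns ((7, 0), ())
        H2 returns ((7, 0), ())
        H3 returns ((7, 0), ())
        H4 returns [((7, 0), ())]
= [((7, 0), ()), ((7, 0), ()), ((3, 0), ()), ((11, 0), ()), ((11, 0), ()), ((7, 0), ())]

Answer: [((7, 0), ()), ((7, 0), ()), ((3, 0), ()), ((11, 0), ()), ((11, 0), ()), ((7, 0), ())]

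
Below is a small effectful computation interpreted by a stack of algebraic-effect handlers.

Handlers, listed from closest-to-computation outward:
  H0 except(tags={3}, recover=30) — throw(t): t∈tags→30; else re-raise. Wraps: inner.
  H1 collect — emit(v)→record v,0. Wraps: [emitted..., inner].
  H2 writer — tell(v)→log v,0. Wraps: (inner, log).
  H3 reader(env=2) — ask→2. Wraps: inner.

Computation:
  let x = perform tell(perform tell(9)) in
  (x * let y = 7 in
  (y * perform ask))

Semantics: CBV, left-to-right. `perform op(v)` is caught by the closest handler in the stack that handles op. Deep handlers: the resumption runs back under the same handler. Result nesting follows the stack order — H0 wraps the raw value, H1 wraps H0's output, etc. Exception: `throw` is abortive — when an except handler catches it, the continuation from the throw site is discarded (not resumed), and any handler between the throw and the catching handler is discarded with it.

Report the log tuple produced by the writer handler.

Step-by-step:
tell(9) @ H2 ⇒ log+=9
tell(0) @ H2 ⇒ log+=0
ask @ H3 ⇒ 2
H0 returns 0
H1 returns [0]
H2 returns ([0], (9, 0))
H3 returns ([0], (9, 0))
= ([0], (9, 0))

Answer: (9, 0)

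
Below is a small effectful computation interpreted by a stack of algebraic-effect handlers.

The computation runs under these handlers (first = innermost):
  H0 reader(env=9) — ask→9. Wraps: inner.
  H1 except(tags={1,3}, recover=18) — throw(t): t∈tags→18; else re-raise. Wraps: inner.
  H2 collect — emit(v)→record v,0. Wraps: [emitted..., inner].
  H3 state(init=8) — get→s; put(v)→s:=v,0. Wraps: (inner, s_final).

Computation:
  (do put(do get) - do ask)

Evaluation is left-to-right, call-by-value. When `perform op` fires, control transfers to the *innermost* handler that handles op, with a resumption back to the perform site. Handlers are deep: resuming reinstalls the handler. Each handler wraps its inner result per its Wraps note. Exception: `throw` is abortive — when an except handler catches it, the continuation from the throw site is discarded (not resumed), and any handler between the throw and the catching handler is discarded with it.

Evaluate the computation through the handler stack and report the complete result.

Evaluation trace:
get @ H3 ⇒ 8
put(8) @ H3 ⇒ s:=8
ask @ H0 ⇒ 9
H0 returns -9
H1 returns -9
H2 returns [-9]
H3 returns ([-9], 8)
= ([-9], 8)

Answer: ([-9], 8)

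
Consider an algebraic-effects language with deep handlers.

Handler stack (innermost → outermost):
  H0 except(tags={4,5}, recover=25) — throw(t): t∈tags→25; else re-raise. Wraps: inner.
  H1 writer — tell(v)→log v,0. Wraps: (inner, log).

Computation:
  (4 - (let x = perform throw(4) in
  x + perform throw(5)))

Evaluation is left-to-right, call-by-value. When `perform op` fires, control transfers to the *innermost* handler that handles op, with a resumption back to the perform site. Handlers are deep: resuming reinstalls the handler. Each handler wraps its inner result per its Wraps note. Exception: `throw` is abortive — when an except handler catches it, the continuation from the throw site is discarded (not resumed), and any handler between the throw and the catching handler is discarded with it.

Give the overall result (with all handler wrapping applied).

Evaluation trace:
throw(4) @ H0 caught ⇒ 25
H1 returns (25, ())
= (25, ())

Answer: (25, ())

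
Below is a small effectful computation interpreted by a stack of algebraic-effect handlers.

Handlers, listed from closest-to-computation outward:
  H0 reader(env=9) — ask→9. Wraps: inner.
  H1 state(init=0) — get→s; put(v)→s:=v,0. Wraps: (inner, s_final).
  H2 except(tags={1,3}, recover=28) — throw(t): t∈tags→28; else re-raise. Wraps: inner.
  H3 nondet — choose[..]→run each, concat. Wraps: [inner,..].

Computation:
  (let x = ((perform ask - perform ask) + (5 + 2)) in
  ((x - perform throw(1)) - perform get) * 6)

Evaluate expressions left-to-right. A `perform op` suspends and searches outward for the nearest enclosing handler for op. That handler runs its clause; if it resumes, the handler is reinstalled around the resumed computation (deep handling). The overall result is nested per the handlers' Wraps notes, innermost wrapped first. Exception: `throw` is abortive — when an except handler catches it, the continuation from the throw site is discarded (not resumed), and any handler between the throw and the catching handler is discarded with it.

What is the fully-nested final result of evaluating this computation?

Step-by-step:
ask @ H0 ⇒ 9
ask @ H0 ⇒ 9
throw(1) @ H2 caught ⇒ 28
H3 returns [28]
= [28]

Answer: [28]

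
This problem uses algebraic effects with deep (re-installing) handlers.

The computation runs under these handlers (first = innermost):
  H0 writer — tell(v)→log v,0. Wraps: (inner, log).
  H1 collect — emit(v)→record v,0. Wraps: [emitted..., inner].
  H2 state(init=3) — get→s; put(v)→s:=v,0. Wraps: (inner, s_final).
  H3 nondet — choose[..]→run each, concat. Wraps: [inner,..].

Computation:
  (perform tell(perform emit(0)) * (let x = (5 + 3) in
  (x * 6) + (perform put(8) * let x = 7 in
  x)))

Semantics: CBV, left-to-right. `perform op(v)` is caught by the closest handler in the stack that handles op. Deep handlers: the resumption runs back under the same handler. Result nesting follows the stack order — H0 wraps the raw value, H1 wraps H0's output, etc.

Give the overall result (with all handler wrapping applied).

Working:
emit(0) @ H1 ⇒ out+=0
tell(0) @ H0 ⇒ log+=0
put(8) @ H2 ⇒ s:=8
H0 returns (0, (0))
H1 returns [0, (0, (0))]
H2 returns ([0, (0, (0))], 8)
H3 returns [([0, (0, (0))], 8)]
= [([0, (0, (0))], 8)]

Answer: [([0, (0, (0))], 8)]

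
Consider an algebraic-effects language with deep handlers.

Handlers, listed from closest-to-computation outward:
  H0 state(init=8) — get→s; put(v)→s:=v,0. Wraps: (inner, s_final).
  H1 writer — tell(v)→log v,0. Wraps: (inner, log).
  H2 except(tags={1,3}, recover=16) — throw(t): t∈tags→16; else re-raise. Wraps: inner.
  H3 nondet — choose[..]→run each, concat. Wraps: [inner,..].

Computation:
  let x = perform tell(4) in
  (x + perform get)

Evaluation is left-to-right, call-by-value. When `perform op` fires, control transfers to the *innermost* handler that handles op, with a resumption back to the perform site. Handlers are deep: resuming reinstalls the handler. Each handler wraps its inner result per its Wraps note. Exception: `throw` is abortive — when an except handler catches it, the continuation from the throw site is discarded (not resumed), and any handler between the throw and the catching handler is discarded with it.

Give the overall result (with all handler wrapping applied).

Answer: [((8, 8), (4))]

Evaluation trace:
tell(4) @ H1 ⇒ log+=4
get @ H0 ⇒ 8
H0 returns (8, 8)
H1 returns ((8, 8), (4))
H2 returns ((8, 8), (4))
H3 returns [((8, 8), (4))]
= [((8, 8), (4))]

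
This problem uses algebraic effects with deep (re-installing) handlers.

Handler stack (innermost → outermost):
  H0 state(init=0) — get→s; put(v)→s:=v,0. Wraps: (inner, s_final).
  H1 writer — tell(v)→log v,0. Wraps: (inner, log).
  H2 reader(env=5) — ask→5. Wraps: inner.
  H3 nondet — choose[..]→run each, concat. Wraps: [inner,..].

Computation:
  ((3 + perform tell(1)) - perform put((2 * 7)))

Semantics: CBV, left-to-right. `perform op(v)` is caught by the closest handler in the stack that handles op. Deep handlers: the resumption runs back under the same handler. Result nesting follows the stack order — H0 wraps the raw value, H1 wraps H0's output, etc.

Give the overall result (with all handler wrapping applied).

Working:
tell(1) @ H1 ⇒ log+=1
put(14) @ H0 ⇒ s:=14
H0 returns (3, 14)
H1 returns ((3, 14), (1))
H2 returns ((3, 14), (1))
H3 returns [((3, 14), (1))]
= [((3, 14), (1))]

Answer: [((3, 14), (1))]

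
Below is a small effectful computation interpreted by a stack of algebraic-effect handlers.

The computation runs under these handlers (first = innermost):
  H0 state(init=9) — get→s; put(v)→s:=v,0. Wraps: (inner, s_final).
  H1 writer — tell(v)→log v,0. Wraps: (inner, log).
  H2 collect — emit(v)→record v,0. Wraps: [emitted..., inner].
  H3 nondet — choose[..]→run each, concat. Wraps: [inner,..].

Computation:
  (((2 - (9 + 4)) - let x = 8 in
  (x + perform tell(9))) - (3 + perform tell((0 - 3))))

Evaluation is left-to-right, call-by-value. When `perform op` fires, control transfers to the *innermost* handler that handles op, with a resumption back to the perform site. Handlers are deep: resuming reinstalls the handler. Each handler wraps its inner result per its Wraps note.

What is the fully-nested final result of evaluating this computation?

Answer: [[((-22, 9), (9, -3))]]

Step-by-step:
tell(9) @ H1 ⇒ log+=9
tell(-3) @ H1 ⇒ log+=-3
H0 returns (-22, 9)
H1 returns ((-22, 9), (9, -3))
H2 returns [((-22, 9), (9, -3))]
H3 returns [[((-22, 9), (9, -3))]]
= [[((-22, 9), (9, -3))]]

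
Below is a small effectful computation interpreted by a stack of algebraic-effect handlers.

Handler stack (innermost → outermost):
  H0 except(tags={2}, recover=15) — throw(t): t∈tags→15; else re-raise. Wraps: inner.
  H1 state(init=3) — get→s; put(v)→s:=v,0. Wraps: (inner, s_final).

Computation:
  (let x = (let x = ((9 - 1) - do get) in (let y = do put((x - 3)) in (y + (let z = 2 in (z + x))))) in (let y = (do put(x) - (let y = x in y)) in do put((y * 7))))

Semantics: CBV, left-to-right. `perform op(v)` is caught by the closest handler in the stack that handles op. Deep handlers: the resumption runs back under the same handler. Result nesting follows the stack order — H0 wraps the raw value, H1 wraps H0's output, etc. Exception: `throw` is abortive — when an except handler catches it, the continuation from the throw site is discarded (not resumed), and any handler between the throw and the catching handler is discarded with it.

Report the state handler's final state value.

Answer: -49

Step-by-step:
get @ H1 ⇒ 3
put(2) @ H1 ⇒ s:=2
put(7) @ H1 ⇒ s:=7
put(-49) @ H1 ⇒ s:=-49
H0 returns 0
H1 returns (0, -49)
= (0, -49)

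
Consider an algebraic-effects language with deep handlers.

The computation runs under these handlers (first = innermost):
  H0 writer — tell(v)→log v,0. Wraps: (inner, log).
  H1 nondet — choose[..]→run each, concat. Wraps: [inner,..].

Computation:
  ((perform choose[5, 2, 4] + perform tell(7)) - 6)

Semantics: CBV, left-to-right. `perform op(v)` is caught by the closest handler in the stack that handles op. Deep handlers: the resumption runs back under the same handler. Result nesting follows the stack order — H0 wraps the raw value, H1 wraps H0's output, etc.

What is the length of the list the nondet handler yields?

Step-by-step:
choose[5, 2, 4] @ H1
  branch[0] choose=5:
    tell(7) @ H0 ⇒ log+=7
    H0 returns (-1, (7))
    H1 returns [(-1, (7))]
  branch[1] choose=2:
    tell(7) @ H0 ⇒ log+=7
    H0 returns (-4, (7))
    H1 returns [(-4, (7))]
  branch[2] choose=4:
    tell(7) @ H0 ⇒ log+=7
    H0 returns (-2, (7))
    H1 returns [(-2, (7))]
= [(-1, (7)), (-4, (7)), (-2, (7))]

Answer: 3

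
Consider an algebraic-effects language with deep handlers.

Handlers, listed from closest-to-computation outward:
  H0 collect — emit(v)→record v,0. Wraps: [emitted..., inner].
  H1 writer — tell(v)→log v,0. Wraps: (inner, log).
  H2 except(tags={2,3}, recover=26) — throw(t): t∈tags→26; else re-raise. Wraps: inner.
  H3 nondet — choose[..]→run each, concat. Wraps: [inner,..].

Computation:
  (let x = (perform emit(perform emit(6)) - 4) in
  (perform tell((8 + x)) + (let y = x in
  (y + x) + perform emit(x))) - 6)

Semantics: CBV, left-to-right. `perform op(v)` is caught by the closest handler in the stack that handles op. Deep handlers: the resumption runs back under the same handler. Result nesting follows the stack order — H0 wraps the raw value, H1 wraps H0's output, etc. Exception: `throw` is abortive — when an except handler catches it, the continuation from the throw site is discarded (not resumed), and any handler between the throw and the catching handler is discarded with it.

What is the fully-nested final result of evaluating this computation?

Answer: [([6, 0, -4, -14], (4))]

Evaluation trace:
emit(6) @ H0 ⇒ out+=6
emit(0) @ H0 ⇒ out+=0
tell(4) @ H1 ⇒ log+=4
emit(-4) @ H0 ⇒ out+=-4
H0 returns [6, 0, -4, -14]
H1 returns ([6, 0, -4, -14], (4))
H2 returns ([6, 0, -4, -14], (4))
H3 returns [([6, 0, -4, -14], (4))]
= [([6, 0, -4, -14], (4))]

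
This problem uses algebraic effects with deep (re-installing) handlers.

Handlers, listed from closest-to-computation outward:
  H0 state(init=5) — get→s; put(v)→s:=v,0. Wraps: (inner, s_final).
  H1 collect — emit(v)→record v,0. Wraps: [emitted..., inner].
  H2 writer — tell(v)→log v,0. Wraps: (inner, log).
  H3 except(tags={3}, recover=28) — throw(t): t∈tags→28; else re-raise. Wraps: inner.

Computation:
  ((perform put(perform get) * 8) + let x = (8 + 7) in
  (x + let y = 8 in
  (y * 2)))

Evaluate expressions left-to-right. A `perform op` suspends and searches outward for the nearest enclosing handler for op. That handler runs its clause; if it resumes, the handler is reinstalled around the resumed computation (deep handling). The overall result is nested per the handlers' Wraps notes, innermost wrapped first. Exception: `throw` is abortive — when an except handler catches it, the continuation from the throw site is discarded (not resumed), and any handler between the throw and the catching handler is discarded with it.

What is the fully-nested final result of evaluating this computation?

Answer: ([(31, 5)], ())

Step-by-step:
get @ H0 ⇒ 5
put(5) @ H0 ⇒ s:=5
H0 returns (31, 5)
H1 returns [(31, 5)]
H2 returns ([(31, 5)], ())
H3 returns ([(31, 5)], ())
= ([(31, 5)], ())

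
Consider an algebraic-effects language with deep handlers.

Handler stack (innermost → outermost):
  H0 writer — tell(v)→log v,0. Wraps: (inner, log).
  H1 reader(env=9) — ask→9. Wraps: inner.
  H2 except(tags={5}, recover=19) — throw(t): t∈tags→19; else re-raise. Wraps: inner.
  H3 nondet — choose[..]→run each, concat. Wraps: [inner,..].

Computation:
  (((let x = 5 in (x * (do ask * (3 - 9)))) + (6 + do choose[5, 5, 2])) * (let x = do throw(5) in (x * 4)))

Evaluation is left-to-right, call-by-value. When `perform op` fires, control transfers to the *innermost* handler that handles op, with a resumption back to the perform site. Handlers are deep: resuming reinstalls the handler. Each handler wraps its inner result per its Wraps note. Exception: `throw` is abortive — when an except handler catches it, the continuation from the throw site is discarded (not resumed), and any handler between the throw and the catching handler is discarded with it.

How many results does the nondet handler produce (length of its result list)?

Answer: 3

Step-by-step:
ask @ H1 ⇒ 9
choose[5, 5, 2] @ H3
  branch[0] choose=5:
    throw(5) @ H2 caught ⇒ 19
    H3 returns [19]
  branch[1] choose=5:
    throw(5) @ H2 caught ⇒ 19
    H3 returns [19]
  branch[2] choose=2:
    throw(5) @ H2 caught ⇒ 19
    H3 returns [19]
= [19, 19, 19]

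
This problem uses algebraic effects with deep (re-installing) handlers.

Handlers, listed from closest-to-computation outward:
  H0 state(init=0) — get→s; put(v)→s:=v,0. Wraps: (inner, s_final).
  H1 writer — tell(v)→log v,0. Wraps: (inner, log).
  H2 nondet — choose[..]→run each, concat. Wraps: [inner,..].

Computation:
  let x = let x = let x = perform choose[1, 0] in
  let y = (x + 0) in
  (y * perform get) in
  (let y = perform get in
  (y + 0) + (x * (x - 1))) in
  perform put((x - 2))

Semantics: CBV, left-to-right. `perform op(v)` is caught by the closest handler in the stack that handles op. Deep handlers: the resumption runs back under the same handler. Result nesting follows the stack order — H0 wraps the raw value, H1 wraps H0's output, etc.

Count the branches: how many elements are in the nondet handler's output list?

Evaluation trace:
choose[1, 0] @ H2
  branch[0] choose=1:
    get @ H0 ⇒ 0
    get @ H0 ⇒ 0
    put(-2) @ H0 ⇒ s:=-2
    H0 returns (0, -2)
    H1 returns ((0, -2), ())
    H2 returns [((0, -2), ())]
  branch[1] choose=0:
    get @ H0 ⇒ 0
    get @ H0 ⇒ 0
    put(-2) @ H0 ⇒ s:=-2
    H0 returns (0, -2)
    H1 returns ((0, -2), ())
    H2 returns [((0, -2), ())]
= [((0, -2), ()), ((0, -2), ())]

Answer: 2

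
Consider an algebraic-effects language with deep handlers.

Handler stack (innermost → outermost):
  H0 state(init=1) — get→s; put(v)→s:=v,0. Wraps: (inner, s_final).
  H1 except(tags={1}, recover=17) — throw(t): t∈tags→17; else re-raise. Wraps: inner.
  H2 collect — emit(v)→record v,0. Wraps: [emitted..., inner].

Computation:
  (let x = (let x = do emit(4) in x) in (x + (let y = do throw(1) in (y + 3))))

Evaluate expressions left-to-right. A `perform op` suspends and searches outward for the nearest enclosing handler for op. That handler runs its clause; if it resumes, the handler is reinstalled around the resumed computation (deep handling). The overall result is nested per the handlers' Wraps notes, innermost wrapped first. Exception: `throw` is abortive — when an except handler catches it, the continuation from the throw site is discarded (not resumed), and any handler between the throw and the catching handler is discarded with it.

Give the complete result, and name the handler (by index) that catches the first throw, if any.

Answer: [4, 17] ; first throw caught by: H1

Step-by-step:
emit(4) @ H2 ⇒ out+=4
throw(1) @ H1 caught ⇒ 17
H2 returns [4, 17]
= [4, 17]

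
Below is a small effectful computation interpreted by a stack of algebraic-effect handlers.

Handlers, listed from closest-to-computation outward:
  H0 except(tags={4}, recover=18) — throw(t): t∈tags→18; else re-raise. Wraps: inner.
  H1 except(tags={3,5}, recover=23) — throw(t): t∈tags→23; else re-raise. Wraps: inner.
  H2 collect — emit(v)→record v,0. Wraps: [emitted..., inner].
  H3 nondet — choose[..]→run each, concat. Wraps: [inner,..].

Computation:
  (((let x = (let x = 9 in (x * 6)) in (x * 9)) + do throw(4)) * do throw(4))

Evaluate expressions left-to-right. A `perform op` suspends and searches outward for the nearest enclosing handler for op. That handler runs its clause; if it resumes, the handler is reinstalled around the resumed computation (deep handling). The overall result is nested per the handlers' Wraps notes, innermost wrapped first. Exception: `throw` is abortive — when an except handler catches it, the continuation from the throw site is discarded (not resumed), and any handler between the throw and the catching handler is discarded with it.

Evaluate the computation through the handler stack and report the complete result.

Step-by-step:
throw(4) @ H0 caught ⇒ 18
H1 returns 18
H2 returns [18]
H3 returns [[18]]
= [[18]]

Answer: [[18]]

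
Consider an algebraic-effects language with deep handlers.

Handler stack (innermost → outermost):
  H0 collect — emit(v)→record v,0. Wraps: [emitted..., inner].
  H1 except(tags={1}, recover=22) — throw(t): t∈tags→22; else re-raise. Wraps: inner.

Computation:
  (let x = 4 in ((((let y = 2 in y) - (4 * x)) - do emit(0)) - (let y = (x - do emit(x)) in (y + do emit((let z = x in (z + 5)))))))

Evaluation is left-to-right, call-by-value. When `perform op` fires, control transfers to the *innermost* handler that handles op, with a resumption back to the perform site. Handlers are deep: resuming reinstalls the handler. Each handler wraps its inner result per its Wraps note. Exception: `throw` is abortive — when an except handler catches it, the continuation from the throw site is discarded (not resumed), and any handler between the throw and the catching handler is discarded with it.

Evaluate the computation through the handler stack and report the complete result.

Evaluation trace:
emit(0) @ H0 ⇒ out+=0
emit(4) @ H0 ⇒ out+=4
emit(9) @ H0 ⇒ out+=9
H0 returns [0, 4, 9, -18]
H1 returns [0, 4, 9, -18]
= [0, 4, 9, -18]

Answer: [0, 4, 9, -18]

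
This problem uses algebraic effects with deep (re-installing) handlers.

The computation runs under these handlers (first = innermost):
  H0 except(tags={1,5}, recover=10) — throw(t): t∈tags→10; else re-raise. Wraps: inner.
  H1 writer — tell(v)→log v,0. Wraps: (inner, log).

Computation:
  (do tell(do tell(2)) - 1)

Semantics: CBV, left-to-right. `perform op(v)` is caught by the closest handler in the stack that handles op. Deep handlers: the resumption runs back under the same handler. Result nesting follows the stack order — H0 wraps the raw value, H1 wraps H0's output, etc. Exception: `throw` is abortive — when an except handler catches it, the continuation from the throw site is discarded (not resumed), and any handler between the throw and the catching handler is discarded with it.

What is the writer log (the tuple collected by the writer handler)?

Evaluation trace:
tell(2) @ H1 ⇒ log+=2
tell(0) @ H1 ⇒ log+=0
H0 returns -1
H1 returns (-1, (2, 0))
= (-1, (2, 0))

Answer: (2, 0)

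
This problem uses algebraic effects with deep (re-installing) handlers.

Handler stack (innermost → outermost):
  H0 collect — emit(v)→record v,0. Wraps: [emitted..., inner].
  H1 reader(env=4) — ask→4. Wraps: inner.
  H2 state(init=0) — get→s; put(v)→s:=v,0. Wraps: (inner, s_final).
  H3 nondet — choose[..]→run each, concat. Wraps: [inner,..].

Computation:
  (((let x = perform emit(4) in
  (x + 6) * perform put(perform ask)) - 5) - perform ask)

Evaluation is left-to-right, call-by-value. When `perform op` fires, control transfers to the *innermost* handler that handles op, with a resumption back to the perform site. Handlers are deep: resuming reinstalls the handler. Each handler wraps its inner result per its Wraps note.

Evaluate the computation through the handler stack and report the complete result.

Evaluation trace:
emit(4) @ H0 ⇒ out+=4
ask @ H1 ⇒ 4
put(4) @ H2 ⇒ s:=4
ask @ H1 ⇒ 4
H0 returns [4, -9]
H1 returns [4, -9]
H2 returns ([4, -9], 4)
H3 returns [([4, -9], 4)]
= [([4, -9], 4)]

Answer: [([4, -9], 4)]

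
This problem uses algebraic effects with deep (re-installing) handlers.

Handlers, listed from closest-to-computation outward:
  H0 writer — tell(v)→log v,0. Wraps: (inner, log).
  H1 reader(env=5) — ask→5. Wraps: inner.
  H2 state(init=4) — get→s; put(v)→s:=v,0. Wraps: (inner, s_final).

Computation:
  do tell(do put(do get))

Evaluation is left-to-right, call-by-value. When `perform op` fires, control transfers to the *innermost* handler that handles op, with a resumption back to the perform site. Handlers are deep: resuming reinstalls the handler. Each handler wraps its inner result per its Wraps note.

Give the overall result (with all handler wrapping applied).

Answer: ((0, (0)), 4)

Working:
get @ H2 ⇒ 4
put(4) @ H2 ⇒ s:=4
tell(0) @ H0 ⇒ log+=0
H0 returns (0, (0))
H1 returns (0, (0))
H2 returns ((0, (0)), 4)
= ((0, (0)), 4)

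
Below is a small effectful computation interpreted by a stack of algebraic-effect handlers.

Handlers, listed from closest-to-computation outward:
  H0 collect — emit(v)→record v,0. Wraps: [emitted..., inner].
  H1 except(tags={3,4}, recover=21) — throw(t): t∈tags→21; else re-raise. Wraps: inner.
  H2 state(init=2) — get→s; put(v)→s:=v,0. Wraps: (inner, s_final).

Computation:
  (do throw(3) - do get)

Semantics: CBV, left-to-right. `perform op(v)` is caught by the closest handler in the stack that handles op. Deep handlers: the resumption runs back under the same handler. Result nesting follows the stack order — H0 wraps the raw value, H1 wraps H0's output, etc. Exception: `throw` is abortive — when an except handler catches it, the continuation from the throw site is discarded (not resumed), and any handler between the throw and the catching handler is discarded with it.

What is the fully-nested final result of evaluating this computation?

Answer: (21, 2)

Step-by-step:
throw(3) @ H1 caught ⇒ 21
H2 returns (21, 2)
= (21, 2)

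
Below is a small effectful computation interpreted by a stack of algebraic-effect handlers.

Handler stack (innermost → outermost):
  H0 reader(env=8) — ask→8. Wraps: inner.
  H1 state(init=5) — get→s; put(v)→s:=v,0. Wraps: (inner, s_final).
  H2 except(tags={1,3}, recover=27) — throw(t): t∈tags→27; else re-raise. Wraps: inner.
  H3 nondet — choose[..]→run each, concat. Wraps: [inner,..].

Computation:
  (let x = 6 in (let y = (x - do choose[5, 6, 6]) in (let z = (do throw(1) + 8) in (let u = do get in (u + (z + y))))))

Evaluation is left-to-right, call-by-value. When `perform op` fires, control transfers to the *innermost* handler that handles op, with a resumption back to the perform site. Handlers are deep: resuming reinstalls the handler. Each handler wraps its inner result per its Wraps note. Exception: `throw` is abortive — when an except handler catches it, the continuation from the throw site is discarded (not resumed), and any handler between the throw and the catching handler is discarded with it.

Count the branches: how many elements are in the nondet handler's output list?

Answer: 3

Evaluation trace:
choose[5, 6, 6] @ H3
  branch[0] choose=5:
    throw(1) @ H2 caught ⇒ 27
    H3 returns [27]
  branch[1] choose=6:
    throw(1) @ H2 caught ⇒ 27
    H3 returns [27]
  branch[2] choose=6:
    throw(1) @ H2 caught ⇒ 27
    H3 returns [27]
= [27, 27, 27]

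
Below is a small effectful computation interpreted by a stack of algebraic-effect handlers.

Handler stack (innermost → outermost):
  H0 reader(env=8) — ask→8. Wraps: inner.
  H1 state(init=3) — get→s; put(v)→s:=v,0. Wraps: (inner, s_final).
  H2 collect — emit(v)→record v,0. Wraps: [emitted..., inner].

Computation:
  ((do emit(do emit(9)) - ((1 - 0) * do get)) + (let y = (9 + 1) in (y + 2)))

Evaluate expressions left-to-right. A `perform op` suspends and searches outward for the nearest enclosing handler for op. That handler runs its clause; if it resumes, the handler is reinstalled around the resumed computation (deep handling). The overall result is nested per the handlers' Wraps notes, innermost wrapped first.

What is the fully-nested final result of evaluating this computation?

Answer: [9, 0, (9, 3)]

Step-by-step:
emit(9) @ H2 ⇒ out+=9
emit(0) @ H2 ⇒ out+=0
get @ H1 ⇒ 3
H0 returns 9
H1 returns (9, 3)
H2 returns [9, 0, (9, 3)]
= [9, 0, (9, 3)]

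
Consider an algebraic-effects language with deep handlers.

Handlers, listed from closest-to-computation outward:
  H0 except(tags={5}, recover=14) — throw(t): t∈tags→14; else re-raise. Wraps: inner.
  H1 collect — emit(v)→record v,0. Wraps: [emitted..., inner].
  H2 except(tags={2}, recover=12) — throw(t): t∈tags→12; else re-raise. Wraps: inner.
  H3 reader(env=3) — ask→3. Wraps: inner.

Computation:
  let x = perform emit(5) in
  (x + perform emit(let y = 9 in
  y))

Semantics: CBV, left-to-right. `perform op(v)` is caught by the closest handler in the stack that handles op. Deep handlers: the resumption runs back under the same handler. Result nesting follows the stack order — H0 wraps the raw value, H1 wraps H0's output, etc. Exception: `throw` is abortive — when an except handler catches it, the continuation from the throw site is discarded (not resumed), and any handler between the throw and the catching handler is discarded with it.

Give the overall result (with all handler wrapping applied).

Answer: [5, 9, 0]

Working:
emit(5) @ H1 ⇒ out+=5
emit(9) @ H1 ⇒ out+=9
H0 returns 0
H1 returns [5, 9, 0]
H2 returns [5, 9, 0]
H3 returns [5, 9, 0]
= [5, 9, 0]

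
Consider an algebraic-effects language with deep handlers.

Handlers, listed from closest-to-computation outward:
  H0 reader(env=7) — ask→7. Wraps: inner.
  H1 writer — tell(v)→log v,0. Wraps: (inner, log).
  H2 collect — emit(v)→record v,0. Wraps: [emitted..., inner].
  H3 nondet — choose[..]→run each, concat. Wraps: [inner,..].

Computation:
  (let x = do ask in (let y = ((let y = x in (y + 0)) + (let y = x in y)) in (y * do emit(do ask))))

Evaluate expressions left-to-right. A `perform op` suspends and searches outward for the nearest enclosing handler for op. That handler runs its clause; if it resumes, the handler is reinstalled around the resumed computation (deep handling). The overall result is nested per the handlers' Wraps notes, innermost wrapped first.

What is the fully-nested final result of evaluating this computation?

Step-by-step:
ask @ H0 ⇒ 7
ask @ H0 ⇒ 7
emit(7) @ H2 ⇒ out+=7
H0 returns 0
H1 returns (0, ())
H2 returns [7, (0, ())]
H3 returns [[7, (0, ())]]
= [[7, (0, ())]]

Answer: [[7, (0, ())]]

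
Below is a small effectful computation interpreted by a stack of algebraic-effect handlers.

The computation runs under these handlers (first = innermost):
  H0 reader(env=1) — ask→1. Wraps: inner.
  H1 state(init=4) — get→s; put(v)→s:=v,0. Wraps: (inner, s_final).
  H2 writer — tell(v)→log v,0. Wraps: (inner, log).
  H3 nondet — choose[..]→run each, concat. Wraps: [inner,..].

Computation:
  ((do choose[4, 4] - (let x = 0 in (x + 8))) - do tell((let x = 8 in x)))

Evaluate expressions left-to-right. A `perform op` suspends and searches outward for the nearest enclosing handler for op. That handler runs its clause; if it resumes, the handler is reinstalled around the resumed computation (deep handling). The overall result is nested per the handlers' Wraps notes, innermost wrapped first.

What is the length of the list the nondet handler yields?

Answer: 2

Step-by-step:
choose[4, 4] @ H3
  branch[0] choose=4:
    tell(8) @ H2 ⇒ log+=8
    H0 returns -4
    H1 returns (-4, 4)
    H2 returns ((-4, 4), (8))
    H3 returns [((-4, 4), (8))]
  branch[1] choose=4:
    tell(8) @ H2 ⇒ log+=8
    H0 returns -4
    H1 returns (-4, 4)
    H2 returns ((-4, 4), (8))
    H3 returns [((-4, 4), (8))]
= [((-4, 4), (8)), ((-4, 4), (8))]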